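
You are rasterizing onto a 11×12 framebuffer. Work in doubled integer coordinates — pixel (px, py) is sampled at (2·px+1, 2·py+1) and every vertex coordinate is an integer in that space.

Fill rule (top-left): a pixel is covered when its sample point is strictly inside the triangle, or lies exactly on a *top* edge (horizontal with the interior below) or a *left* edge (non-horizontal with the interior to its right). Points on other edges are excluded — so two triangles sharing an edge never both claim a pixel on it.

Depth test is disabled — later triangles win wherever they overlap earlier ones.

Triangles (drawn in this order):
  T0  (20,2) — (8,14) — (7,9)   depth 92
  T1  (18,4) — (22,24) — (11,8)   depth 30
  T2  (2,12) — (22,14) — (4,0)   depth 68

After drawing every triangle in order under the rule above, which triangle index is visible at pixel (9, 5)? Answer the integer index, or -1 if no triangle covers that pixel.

T0:
  2·area = 72
  edge (20, 2)→(8, 14): d=(-12,12) right/bottom  bias=-1
  edge (8, 14)→(7, 9): d=(-1,-5) top-left  bias=+0
  edge (7, 9)→(20, 2): d=(13,-7) top-left  bias=+0
    (10,0)@(21, 1): e=[0,78,-6] → ·  [on edge]
    (9,1)@(19, 3): e=[0,66,6] → ·  [on edge]
    (7,2)@(15, 5): e=[24,44,4] → #
    (8,2)@(17, 5): e=[0,54,18] → ·  [on edge]
    (5,3)@(11, 7): e=[48,22,2] → #
    (6,3)@(13, 7): e=[24,32,16] → #
    (7,3)@(15, 7): e=[0,42,30] → ·  [on edge]
    (3,4)@(7, 9): e=[72,0,0] → #  [on edge]
    (4,4)@(9, 9): e=[48,10,14] → #
    (6,4)@(13, 9): e=[0,30,42] → ·  [on edge]
    (3,5)@(7, 11): e=[48,-2,26] → ·
    (4,5)@(9, 11): e=[24,8,40] → #
    (5,5)@(11, 11): e=[0,18,54] → ·  [on edge]
    (4,6)@(9, 13): e=[0,6,66] → ·  [on edge]
    (3,7)@(7, 15): e=[0,-6,78] → ·  [on edge]
    (2,8)@(5, 17): e=[0,-18,90] → ·  [on edge]
    (1,9)@(3, 19): e=[0,-30,102] → ·  [on edge]
    (4,9)@(9, 19): e=[-72,0,144] → ·  [on edge]
    (0,10)@(1, 21): e=[0,-42,114] → ·  [on edge]
  covered (7 px):
    · · · · · · · · · · ·
    · · · · · · · · · · ·
    · · · · · · · # · · ·
    · · · · · # # · · · ·
    · · · # # # · · · · ·
    · · · · # · · · · · ·
    · · · · · · · · · · ·
    · · · · · · · · · · ·
    · · · · · · · · · · ·
    · · · · · · · · · · ·
    · · · · · · · · · · ·
    · · · · · · · · · · ·
T1:
  2·area = 156
  edge (18, 4)→(22, 24): d=(4,20) right/bottom  bias=-1
  edge (22, 24)→(11, 8): d=(-11,-16) top-left  bias=+0
  edge (11, 8)→(18, 4): d=(7,-4) top-left  bias=+0
    (8,2)@(17, 5): e=[24,129,3] → #
    (9,2)@(19, 5): e=[-16,161,11] → ·
    (6,3)@(13, 7): e=[112,43,1] → #
    (7,3)@(15, 7): e=[72,75,9] → #
    (9,3)@(19, 7): e=[-8,139,25] → ·
    (6,4)@(13, 9): e=[120,21,15] → #
    (9,4)@(19, 9): e=[0,117,39] → ·  [on edge]
    (6,5)@(13, 11): e=[128,-1,29] → ·
    (7,5)@(15, 11): e=[88,31,37] → #
    (9,5)@(19, 11): e=[8,95,53] → #
    (10,5)@(21, 11): e=[-32,127,61] → ·
    (7,6)@(15, 13): e=[96,9,51] → #
    (10,9)@(21, 19): e=[0,39,117] → ·  [on edge]
  covered (18 px):
    · · · · · · · · · · ·
    · · · · · · · · · · ·
    · · · · · · · · # · ·
    · · · · · · # # # · ·
    · · · · · · # # # · ·
    · · · · · · · # # # ·
    · · · · · · · # # # ·
    · · · · · · · · # # ·
    · · · · · · · · · # ·
    · · · · · · · · · # ·
    · · · · · · · · · · #
    · · · · · · · · · · ·
T2:
  2·area = 244  (B↔C swapped to make it positive)
  edge (2, 12)→(4, 0): d=(2,-12) top-left  bias=+0
  edge (4, 0)→(22, 14): d=(18,14) right/bottom  bias=-1
  edge (22, 14)→(2, 12): d=(-20,-2) top-left  bias=+0
    (2,0)@(5, 1): e=[14,4,226] → #
    (3,0)@(7, 1): e=[38,-24,230] → ·
    (2,1)@(5, 3): e=[18,40,186] → #
    (3,1)@(7, 3): e=[42,12,190] → #
    (4,1)@(9, 3): e=[66,-16,194] → ·
    (2,2)@(5, 5): e=[22,76,146] → #
    (4,2)@(9, 5): e=[70,20,154] → #
    (5,2)@(11, 5): e=[94,-8,158] → ·
    (1,3)@(3, 7): e=[2,140,102] → #
    (5,3)@(11, 7): e=[98,28,118] → #
    (6,3)@(13, 7): e=[122,0,122] → ·  [on edge]
    (1,4)@(3, 9): e=[6,176,62] → #
  covered (30 px):
    · · # · · · · · · · ·
    · · # # · · · · · · ·
    · · # # # · · · · · ·
    · # # # # # · · · · ·
    · # # # # # # # · · ·
    · # # # # # # # # · ·
    · · · · · · # # # # ·
    · · · · · · · · · · ·
    · · · · · · · · · · ·
    · · · · · · · · · · ·
    · · · · · · · · · · ·
    · · · · · · · · · · ·

Z-buffer (winner per pixel, '.' = empty):
  . . 2 . . . . . . . .
  . . 2 2 . . . . . . .
  . . 2 2 2 . . 0 1 . .
  . 2 2 2 2 2 1 1 1 . .
  . 2 2 2 2 2 2 2 1 . .
  . 2 2 2 2 2 2 2 2 1 .
  . . . . . . 2 2 2 2 .
  . . . . . . . . 1 1 .
  . . . . . . . . . 1 .
  . . . . . . . . . 1 .
  . . . . . . . . . . 1
  . . . . . . . . . . .

Final: 1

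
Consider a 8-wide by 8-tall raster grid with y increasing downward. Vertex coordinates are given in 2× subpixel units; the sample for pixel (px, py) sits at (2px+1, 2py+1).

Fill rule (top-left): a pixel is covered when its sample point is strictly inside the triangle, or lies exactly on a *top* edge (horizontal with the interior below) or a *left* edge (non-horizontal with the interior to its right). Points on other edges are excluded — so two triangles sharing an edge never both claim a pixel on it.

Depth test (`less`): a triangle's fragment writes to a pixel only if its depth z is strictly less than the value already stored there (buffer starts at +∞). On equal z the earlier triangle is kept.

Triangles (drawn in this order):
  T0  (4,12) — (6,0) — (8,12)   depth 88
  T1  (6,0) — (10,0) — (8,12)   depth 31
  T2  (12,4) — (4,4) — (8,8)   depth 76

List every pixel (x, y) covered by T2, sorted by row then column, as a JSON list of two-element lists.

T0:
  2·area = 48
  edge (4, 12)→(6, 0): d=(2,-12) top-left  bias=+0
  edge (6, 0)→(8, 12): d=(2,12) right/bottom  bias=-1
  edge (8, 12)→(4, 12): d=(-4,0) right/bottom  bias=-1
    (2,3)@(5, 7): e=[2,26,20] → █
    (3,3)@(7, 7): e=[26,2,20] → █
    (4,3)@(9, 7): e=[50,-22,20] → ·
    (2,4)@(5, 9): e=[6,30,12] → █
    (4,4)@(9, 9): e=[54,-18,12] → ·
    (2,5)@(5, 11): e=[10,34,4] → █
    (4,5)@(9, 11): e=[58,-14,4] → ·
    (2,6)@(5, 13): e=[14,38,-4] → ·
    (3,6)@(7, 13): e=[38,14,-4] → ·
  covered (6 px):
    · · · · · · · ·
    · · · · · · · ·
    · · · · · · · ·
    · · █ █ · · · ·
    · · █ █ · · · ·
    · · █ █ · · · ·
    · · · · · · · ·
    · · · · · · · ·
T1:
  2·area = 48
  edge (6, 0)→(10, 0): d=(4,0) top-left  bias=+0
  edge (10, 0)→(8, 12): d=(-2,12) right/bottom  bias=-1
  edge (8, 12)→(6, 0): d=(-2,-12) top-left  bias=+0
    (3,0)@(7, 1): e=[4,34,10] → █
    (4,0)@(9, 1): e=[4,10,34] → █
    (5,0)@(11, 1): e=[4,-14,58] → ·
    (3,1)@(7, 3): e=[12,30,6] → █
    (5,1)@(11, 3): e=[12,-18,54] → ·
    (3,2)@(7, 5): e=[20,26,2] → █
    (5,2)@(11, 5): e=[20,-22,50] → ·
    (3,3)@(7, 7): e=[28,22,-2] → ·
    (4,3)@(9, 7): e=[28,-2,22] → ·
  covered (6 px):
    · · · █ █ · · ·
    · · · █ █ · · ·
    · · · █ █ · · ·
    · · · · · · · ·
    · · · · · · · ·
    · · · · · · · ·
    · · · · · · · ·
    · · · · · · · ·
T2:
  2·area = 32  (B↔C swapped to make it positive)
  edge (12, 4)→(8, 8): d=(-4,4) right/bottom  bias=-1
  edge (8, 8)→(4, 4): d=(-4,-4) top-left  bias=+0
  edge (4, 4)→(12, 4): d=(8,0) top-left  bias=+0
    (0,0)@(1, 1): e=[56,0,-24] → ·  [on edge]
    (7,0)@(15, 1): e=[0,56,-24] → ·  [on edge]
    (1,1)@(3, 3): e=[40,0,-8] → ·  [on edge]
    (6,1)@(13, 3): e=[0,40,-8] → ·  [on edge]
    (2,2)@(5, 5): e=[24,0,8] → █  [on edge]
    (3,2)@(7, 5): e=[16,8,8] → █
    (4,2)@(9, 5): e=[8,16,8] → █
    (5,2)@(11, 5): e=[0,24,8] → ·  [on edge]
    (2,3)@(5, 7): e=[16,-8,24] → ·
    (3,3)@(7, 7): e=[8,0,24] → █  [on edge]
    (4,3)@(9, 7): e=[0,8,24] → ·  [on edge]
    (3,4)@(7, 9): e=[0,-8,40] → ·  [on edge]
    (4,4)@(9, 9): e=[-8,0,40] → ·  [on edge]
    (2,5)@(5, 11): e=[0,-24,56] → ·  [on edge]
    (5,5)@(11, 11): e=[-24,0,56] → ·  [on edge]
    (1,6)@(3, 13): e=[0,-40,72] → ·  [on edge]
    (6,6)@(13, 13): e=[-40,0,72] → ·  [on edge]
    (0,7)@(1, 15): e=[0,-56,88] → ·  [on edge]
    (7,7)@(15, 15): e=[-56,0,88] → ·  [on edge]
  covered (4 px):
    · · · · · · · ·
    · · · · · · · ·
    · · █ █ █ · · ·
    · · · █ · · · ·
    · · · · · · · ·
    · · · · · · · ·
    · · · · · · · ·
    · · · · · · · ·

Final: [[2,2],[3,2],[4,2],[3,3]]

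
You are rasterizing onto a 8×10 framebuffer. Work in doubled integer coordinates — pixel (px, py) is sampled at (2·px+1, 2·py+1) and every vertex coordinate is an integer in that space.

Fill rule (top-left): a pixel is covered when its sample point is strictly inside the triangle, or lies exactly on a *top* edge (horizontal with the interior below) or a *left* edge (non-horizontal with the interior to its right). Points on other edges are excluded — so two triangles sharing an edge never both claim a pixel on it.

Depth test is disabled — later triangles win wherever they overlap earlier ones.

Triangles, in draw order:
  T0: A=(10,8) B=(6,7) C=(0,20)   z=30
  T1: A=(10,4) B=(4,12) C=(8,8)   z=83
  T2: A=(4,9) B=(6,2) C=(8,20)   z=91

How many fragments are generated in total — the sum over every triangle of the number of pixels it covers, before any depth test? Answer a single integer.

T0:
  2·area = 58  (B↔C swapped to make it positive)
  edge (10, 8)→(0, 20): d=(-10,12) right/bottom  bias=-1
  edge (0, 20)→(6, 7): d=(6,-13) top-left  bias=+0
  edge (6, 7)→(10, 8): d=(4,1) right/bottom  bias=-1
    (3,4)@(7, 9): e=[26,25,7] → X
    (4,4)@(9, 9): e=[2,51,5] → X
    (5,4)@(11, 9): e=[-22,77,3] → .
    (2,5)@(5, 11): e=[30,11,17] → X
    (4,5)@(9, 11): e=[-18,63,13] → .
    (2,6)@(5, 13): e=[10,23,25] → X
    (3,6)@(7, 13): e=[-14,49,23] → .
    (1,7)@(3, 15): e=[14,9,35] → X
    (2,7)@(5, 15): e=[-10,35,33] → .
    (1,8)@(3, 17): e=[-6,21,43] → .
  covered (6 px):
    . . . . . . . .
    . . . . . . . .
    . . . . . . . .
    . . . . . . . .
    . . . X X . . .
    . . X X . . . .
    . . X . . . . .
    . X . . . . . .
    . . . . . . . .
    . . . . . . . .
T1:
  2·area = 8  (B↔C swapped to make it positive)
  edge (10, 4)→(8, 8): d=(-2,4) right/bottom  bias=-1
  edge (8, 8)→(4, 12): d=(-4,4) right/bottom  bias=-1
  edge (4, 12)→(10, 4): d=(6,-8) top-left  bias=+0
    (7,0)@(15, 1): e=[-14,0,22] → .  [on edge]
    (6,1)@(13, 3): e=[-10,0,18] → .  [on edge]
    (5,2)@(11, 5): e=[-6,0,14] → .  [on edge]
    (4,3)@(9, 7): e=[-2,0,10] → .  [on edge]
    (3,4)@(7, 9): e=[2,0,6] → .  [on edge]
    (2,5)@(5, 11): e=[6,0,2] → .  [on edge]
    (1,6)@(3, 13): e=[10,0,-2] → .  [on edge]
    (0,7)@(1, 15): e=[14,0,-6] → .  [on edge]
  covered (0 px):
    . . . . . . . .
    . . . . . . . .
    . . . . . . . .
    . . . . . . . .
    . . . . . . . .
    . . . . . . . .
    . . . . . . . .
    . . . . . . . .
    . . . . . . . .
    . . . . . . . .
T2:
  2·area = 50
  edge (4, 9)→(6, 2): d=(2,-7) top-left  bias=+0
  edge (6, 2)→(8, 20): d=(2,18) right/bottom  bias=-1
  edge (8, 20)→(4, 9): d=(-4,-11) top-left  bias=+0
    (2,3)@(5, 7): e=[3,28,19] → X
    (3,3)@(7, 7): e=[17,-8,41] → .
    (2,4)@(5, 9): e=[7,32,11] → X
    (3,4)@(7, 9): e=[21,-4,33] → .
    (2,5)@(5, 11): e=[11,36,3] → X
    (3,5)@(7, 11): e=[25,0,25] → .  [on edge]
    (2,6)@(5, 13): e=[15,40,-5] → .
    (3,6)@(7, 13): e=[29,4,17] → X
    (4,6)@(9, 13): e=[43,-32,39] → .
    (3,7)@(7, 15): e=[33,8,9] → X
    (4,7)@(9, 15): e=[47,-28,31] → .
    (3,8)@(7, 17): e=[37,12,1] → X
  covered (6 px):
    . . . . . . . .
    . . . . . . . .
    . . . . . . . .
    . . X . . . . .
    . . X . . . . .
    . . X . . . . .
    . . . X . . . .
    . . . X . . . .
    . . . X . . . .
    . . . . . . . .

Result: 12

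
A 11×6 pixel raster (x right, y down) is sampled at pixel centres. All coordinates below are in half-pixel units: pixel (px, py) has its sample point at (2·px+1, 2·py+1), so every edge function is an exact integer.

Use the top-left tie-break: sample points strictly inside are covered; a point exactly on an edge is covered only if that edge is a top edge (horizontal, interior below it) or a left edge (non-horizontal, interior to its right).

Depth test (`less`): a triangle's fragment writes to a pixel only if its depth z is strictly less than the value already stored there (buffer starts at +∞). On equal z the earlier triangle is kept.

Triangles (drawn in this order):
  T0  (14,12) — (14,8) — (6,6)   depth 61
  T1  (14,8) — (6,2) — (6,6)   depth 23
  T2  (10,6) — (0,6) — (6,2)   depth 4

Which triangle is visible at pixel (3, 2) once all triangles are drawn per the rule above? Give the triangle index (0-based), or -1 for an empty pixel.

T0:
  2·area = 32  (B↔C swapped to make it positive)
  edge (14, 12)→(6, 6): d=(-8,-6) top-left  bias=+0
  edge (6, 6)→(14, 8): d=(8,2) right/bottom  bias=-1
  edge (14, 8)→(14, 12): d=(0,4) right/bottom  bias=-1
    (4,3)@(9, 7): e=[10,2,20] → X
    (5,3)@(11, 7): e=[22,-2,12] → .
    (4,4)@(9, 9): e=[-6,18,20] → .
    (5,4)@(11, 9): e=[6,14,12] → X
    (6,4)@(13, 9): e=[18,10,4] → X
    (7,4)@(15, 9): e=[30,6,-4] → .
    (5,5)@(11, 11): e=[-10,30,12] → .
    (6,5)@(13, 11): e=[2,26,4] → X
    (7,5)@(15, 11): e=[14,22,-4] → .
  covered (4 px):
    . . . . . . . . . . .
    . . . . . . . . . . .
    . . . . . . . . . . .
    . . . . X . . . . . .
    . . . . . X X . . . .
    . . . . . . X . . . .
T1:
  2·area = 32  (B↔C swapped to make it positive)
  edge (14, 8)→(6, 6): d=(-8,-2) top-left  bias=+0
  edge (6, 6)→(6, 2): d=(0,-4) top-left  bias=+0
  edge (6, 2)→(14, 8): d=(8,6) right/bottom  bias=-1
    (3,1)@(7, 3): e=[26,4,2] → X
    (4,1)@(9, 3): e=[30,12,-10] → .
    (3,2)@(7, 5): e=[10,4,18] → X
    (4,2)@(9, 5): e=[14,12,6] → X
    (5,2)@(11, 5): e=[18,20,-6] → .
    (3,3)@(7, 7): e=[-6,4,34] → .
    (4,3)@(9, 7): e=[-2,12,22] → .
    (5,3)@(11, 7): e=[2,20,10] → X
    (6,3)@(13, 7): e=[6,28,-2] → .
    (5,4)@(11, 9): e=[-14,20,26] → .
  covered (4 px):
    . . . . . . . . . . .
    . . . X . . . . . . .
    . . . X X . . . . . .
    . . . . . X . . . . .
    . . . . . . . . . . .
    . . . . . . . . . . .
T2:
  2·area = 40
  edge (10, 6)→(0, 6): d=(-10,0) right/bottom  bias=-1
  edge (0, 6)→(6, 2): d=(6,-4) top-left  bias=+0
  edge (6, 2)→(10, 6): d=(4,4) right/bottom  bias=-1
    (2,0)@(5, 1): e=[50,-10,0] → .  [on edge]
    (2,1)@(5, 3): e=[30,2,8] → X
    (3,1)@(7, 3): e=[30,10,0] → .  [on edge]
    (1,2)@(3, 5): e=[10,6,24] → X
    (3,2)@(7, 5): e=[10,22,8] → X
    (4,2)@(9, 5): e=[10,30,0] → .  [on edge]
    (1,3)@(3, 7): e=[-10,18,32] → .
    (2,3)@(5, 7): e=[-10,26,24] → .
    (3,3)@(7, 7): e=[-10,34,16] → .
    (5,3)@(11, 7): e=[-10,50,0] → .  [on edge]
    (6,4)@(13, 9): e=[-30,70,0] → .  [on edge]
    (7,5)@(15, 11): e=[-50,90,0] → .  [on edge]
  covered (4 px):
    . . . . . . . . . . .
    . . X . . . . . . . .
    . X X X . . . . . . .
    . . . . . . . . . . .
    . . . . . . . . . . .
    . . . . . . . . . . .

Z-buffer (winner per pixel, '.' = empty):
  . . . . . . . . . . .
  . . 2 1 . . . . . . .
  . 2 2 2 1 . . . . . .
  . . . . 0 1 . . . . .
  . . . . . 0 0 . . . .
  . . . . . . 0 . . . .

Result: 2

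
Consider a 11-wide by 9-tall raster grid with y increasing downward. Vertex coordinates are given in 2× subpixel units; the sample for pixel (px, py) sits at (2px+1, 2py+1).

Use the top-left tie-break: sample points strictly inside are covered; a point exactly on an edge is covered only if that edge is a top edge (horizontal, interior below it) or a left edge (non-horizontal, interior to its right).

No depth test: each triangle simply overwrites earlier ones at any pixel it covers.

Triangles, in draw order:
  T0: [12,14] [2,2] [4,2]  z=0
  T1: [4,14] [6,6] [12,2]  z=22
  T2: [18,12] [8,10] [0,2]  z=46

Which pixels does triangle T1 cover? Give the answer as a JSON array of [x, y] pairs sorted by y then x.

T0:
  2·area = 24
  edge (12, 14)→(2, 2): d=(-10,-12) top-left  bias=+0
  edge (2, 2)→(4, 2): d=(2,0) top-left  bias=+0
  edge (4, 2)→(12, 14): d=(8,12) right/bottom  bias=-1
    (1,1)@(3, 3): e=[2,2,20] → X
    (2,1)@(5, 3): e=[26,2,-4] → .
    (1,2)@(3, 5): e=[-18,6,36] → .
    (2,2)@(5, 5): e=[6,6,12] → X
    (3,2)@(7, 5): e=[30,6,-12] → .
    (2,3)@(5, 7): e=[-14,10,28] → .
    (3,3)@(7, 7): e=[10,10,4] → X
    (4,3)@(9, 7): e=[34,10,-20] → .
    (3,4)@(7, 9): e=[-10,14,20] → .
  covered (3 px):
    . . . . . . . . . . .
    . X . . . . . . . . .
    . . X . . . . . . . .
    . . . X . . . . . . .
    . . . . . . . . . . .
    . . . . . . . . . . .
    . . . . . . . . . . .
    . . . . . . . . . . .
    . . . . . . . . . . .
T1:
  2·area = 40
  edge (4, 14)→(6, 6): d=(2,-8) top-left  bias=+0
  edge (6, 6)→(12, 2): d=(6,-4) top-left  bias=+0
  edge (12, 2)→(4, 14): d=(-8,12) right/bottom  bias=-1
    (5,1)@(11, 3): e=[34,2,4] → X
    (6,1)@(13, 3): e=[50,10,-20] → .
    (4,2)@(9, 5): e=[22,6,12] → X
    (5,2)@(11, 5): e=[38,14,-12] → .
    (3,3)@(7, 7): e=[10,10,20] → X
    (4,3)@(9, 7): e=[26,18,-4] → .
    (3,4)@(7, 9): e=[14,22,4] → X
    (4,4)@(9, 9): e=[30,30,-20] → .
    (2,5)@(5, 11): e=[2,26,12] → X
    (3,5)@(7, 11): e=[18,34,-12] → .
    (2,6)@(5, 13): e=[6,38,-4] → .
  covered (5 px):
    . . . . . . . . . . .
    . . . . . X . . . . .
    . . . . X . . . . . .
    . . . X . . . . . . .
    . . . X . . . . . . .
    . . X . . . . . . . .
    . . . . . . . . . . .
    . . . . . . . . . . .
    . . . . . . . . . . .
T2:
  2·area = 64
  edge (18, 12)→(8, 10): d=(-10,-2) top-left  bias=+0
  edge (8, 10)→(0, 2): d=(-8,-8) top-left  bias=+0
  edge (0, 2)→(18, 12): d=(18,10) right/bottom  bias=-1
    (0,1)@(1, 3): e=[56,0,8] → X  [on edge]
    (1,1)@(3, 3): e=[60,16,-12] → .
    (0,2)@(1, 5): e=[36,-16,44] → .
    (1,2)@(3, 5): e=[40,0,24] → X  [on edge]
    (2,2)@(5, 5): e=[44,16,4] → X
    (3,2)@(7, 5): e=[48,32,-16] → .
    (1,3)@(3, 7): e=[20,-16,60] → .
    (2,3)@(5, 7): e=[24,0,40] → X  [on edge]
    (3,3)@(7, 7): e=[28,16,20] → X
    (4,3)@(9, 7): e=[32,32,0] → .  [on edge]
    (1,4)@(3, 9): e=[0,-32,96] → .  [on edge]
    (2,4)@(5, 9): e=[4,-16,76] → .
    (3,4)@(7, 9): e=[8,0,56] → X  [on edge]
    (4,5)@(9, 11): e=[-8,0,72] → .  [on edge]
    (6,5)@(13, 11): e=[0,32,32] → X  [on edge]
    (5,6)@(11, 13): e=[-24,0,88] → .  [on edge]
    (6,7)@(13, 15): e=[-40,0,104] → .  [on edge]
    (7,8)@(15, 17): e=[-56,0,120] → .  [on edge]
  covered (10 px):
    . . . . . . . . . . .
    X . . . . . . . . . .
    . X X . . . . . . . .
    . . X X . . . . . . .
    . . . X X X . . . . .
    . . . . . . X X . . .
    . . . . . . . . . . .
    . . . . . . . . . . .
    . . . . . . . . . . .

Result: [[5,1],[4,2],[3,3],[3,4],[2,5]]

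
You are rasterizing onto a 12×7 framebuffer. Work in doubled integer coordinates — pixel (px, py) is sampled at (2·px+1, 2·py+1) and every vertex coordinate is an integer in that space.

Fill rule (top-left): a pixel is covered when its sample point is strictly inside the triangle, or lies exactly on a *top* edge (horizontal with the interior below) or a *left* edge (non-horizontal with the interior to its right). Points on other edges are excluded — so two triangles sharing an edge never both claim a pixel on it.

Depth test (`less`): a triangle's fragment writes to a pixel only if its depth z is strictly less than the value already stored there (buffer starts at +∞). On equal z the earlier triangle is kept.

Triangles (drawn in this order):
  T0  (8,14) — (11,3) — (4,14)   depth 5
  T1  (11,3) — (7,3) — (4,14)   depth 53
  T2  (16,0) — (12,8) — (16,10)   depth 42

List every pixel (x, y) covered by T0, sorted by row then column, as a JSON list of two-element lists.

T0:
  2·area = 44  (B↔C swapped to make it positive)
  edge (8, 14)→(4, 14): d=(-4,0) right/bottom  bias=-1
  edge (4, 14)→(11, 3): d=(7,-11) top-left  bias=+0
  edge (11, 3)→(8, 14): d=(-3,11) right/bottom  bias=-1
    (5,1)@(11, 3): e=[44,0,0] → ·  [on edge]
    (4,3)@(9, 7): e=[28,6,10] → █
    (5,3)@(11, 7): e=[28,28,-12] → ·
    (4,4)@(9, 9): e=[20,20,4] → █
    (5,4)@(11, 9): e=[20,42,-18] → ·
    (3,5)@(7, 11): e=[12,12,20] → █
    (4,5)@(9, 11): e=[12,34,-2] → ·
    (2,6)@(5, 13): e=[4,4,36] → █
    (4,6)@(9, 13): e=[4,48,-8] → ·
  covered (5 px):
    · · · · · · · · · · · ·
    · · · · · · · · · · · ·
    · · · · · · · · · · · ·
    · · · · █ · · · · · · ·
    · · · · █ · · · · · · ·
    · · · █ · · · · · · · ·
    · · █ █ · · · · · · · ·
T1:
  2·area = 44  (B↔C swapped to make it positive)
  edge (11, 3)→(4, 14): d=(-7,11) right/bottom  bias=-1
  edge (4, 14)→(7, 3): d=(3,-11) top-left  bias=+0
  edge (7, 3)→(11, 3): d=(4,0) top-left  bias=+0
    (0,1)@(1, 3): e=[110,-66,0] → ·  [on edge]
    (1,1)@(3, 3): e=[88,-44,0] → ·  [on edge]
    (2,1)@(5, 3): e=[66,-22,0] → ·  [on edge]
    (3,1)@(7, 3): e=[44,0,0] → █  [on edge]
    (4,1)@(9, 3): e=[22,22,0] → █  [on edge]
    (5,1)@(11, 3): e=[0,44,0] → ·  [on edge]
    (6,1)@(13, 3): e=[-22,66,0] → ·  [on edge]
    (7,1)@(15, 3): e=[-44,88,0] → ·  [on edge]
    (8,1)@(17, 3): e=[-66,110,0] → ·  [on edge]
    (9,1)@(19, 3): e=[-88,132,0] → ·  [on edge]
    (10,1)@(21, 3): e=[-110,154,0] → ·  [on edge]
    (11,1)@(23, 3): e=[-132,176,0] → ·  [on edge]
  covered (7 px):
    · · · · · · · · · · · ·
    · · · █ █ · · · · · · ·
    · · · █ █ · · · · · · ·
    · · · █ · · · · · · · ·
    · · · █ · · · · · · · ·
    · · █ · · · · · · · · ·
    · · · · · · · · · · · ·
T2:
  2·area = 40  (B↔C swapped to make it positive)
  edge (16, 0)→(16, 10): d=(0,10) right/bottom  bias=-1
  edge (16, 10)→(12, 8): d=(-4,-2) top-left  bias=+0
  edge (12, 8)→(16, 0): d=(4,-8) top-left  bias=+0
    (7,1)@(15, 3): e=[10,26,4] → █
    (8,1)@(17, 3): e=[-10,30,20] → ·
    (7,2)@(15, 5): e=[10,18,12] → █
    (8,2)@(17, 5): e=[-10,22,28] → ·
    (6,3)@(13, 7): e=[30,6,4] → █
    (8,3)@(17, 7): e=[-10,14,36] → ·
    (6,4)@(13, 9): e=[30,-2,12] → ·
    (7,4)@(15, 9): e=[10,2,28] → █
    (8,4)@(17, 9): e=[-10,6,44] → ·
    (7,5)@(15, 11): e=[10,-6,36] → ·
  covered (5 px):
    · · · · · · · · · · · ·
    · · · · · · · █ · · · ·
    · · · · · · · █ · · · ·
    · · · · · · █ █ · · · ·
    · · · · · · · █ · · · ·
    · · · · · · · · · · · ·
    · · · · · · · · · · · ·

Result: [[4,3],[4,4],[3,5],[2,6],[3,6]]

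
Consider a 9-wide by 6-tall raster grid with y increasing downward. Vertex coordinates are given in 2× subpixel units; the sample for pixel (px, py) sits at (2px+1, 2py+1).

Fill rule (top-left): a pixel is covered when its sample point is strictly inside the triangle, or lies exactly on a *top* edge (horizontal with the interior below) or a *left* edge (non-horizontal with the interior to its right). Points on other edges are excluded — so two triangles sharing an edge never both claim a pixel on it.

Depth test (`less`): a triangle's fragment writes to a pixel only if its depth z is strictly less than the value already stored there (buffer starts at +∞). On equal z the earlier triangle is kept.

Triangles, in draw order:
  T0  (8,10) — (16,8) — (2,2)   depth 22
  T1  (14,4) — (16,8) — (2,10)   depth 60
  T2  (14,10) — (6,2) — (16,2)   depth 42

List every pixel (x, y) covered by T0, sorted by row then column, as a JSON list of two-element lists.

T0:
  2·area = 76  (B↔C swapped to make it positive)
  edge (8, 10)→(2, 2): d=(-6,-8) top-left  bias=+0
  edge (2, 2)→(16, 8): d=(14,6) right/bottom  bias=-1
  edge (16, 8)→(8, 10): d=(-8,2) right/bottom  bias=-1
    (1,1)@(3, 3): e=[2,8,66] → #
    (2,1)@(5, 3): e=[18,-4,62] → ·
    (1,2)@(3, 5): e=[-10,36,50] → ·
    (2,2)@(5, 5): e=[6,24,46] → #
    (3,2)@(7, 5): e=[22,12,42] → #
    (4,2)@(9, 5): e=[38,0,38] → ·  [on edge]
    (2,3)@(5, 7): e=[-6,52,30] → ·
    (3,3)@(7, 7): e=[10,40,26] → #
    (4,3)@(9, 7): e=[26,28,22] → #
    (5,3)@(11, 7): e=[42,16,18] → #
    (6,3)@(13, 7): e=[58,4,14] → #
    (7,3)@(15, 7): e=[74,-8,10] → ·
  covered (9 px):
    · · · · · · · · ·
    · # · · · · · · ·
    · · # # · · · · ·
    · · · # # # # · ·
    · · · · # # · · ·
    · · · · · · · · ·
T1:
  2·area = 60
  edge (14, 4)→(16, 8): d=(2,4) right/bottom  bias=-1
  edge (16, 8)→(2, 10): d=(-14,2) right/bottom  bias=-1
  edge (2, 10)→(14, 4): d=(12,-6) top-left  bias=+0
    (6,2)@(13, 5): e=[6,48,6] → #
    (7,2)@(15, 5): e=[-2,44,18] → ·
    (4,3)@(9, 7): e=[26,28,6] → #
    (5,3)@(11, 7): e=[18,24,18] → #
    (7,3)@(15, 7): e=[2,16,42] → #
    (8,3)@(17, 7): e=[-6,12,54] → ·
    (2,4)@(5, 9): e=[46,8,6] → #
    (3,4)@(7, 9): e=[38,4,18] → #
    (4,4)@(9, 9): e=[30,0,30] → ·  [on edge]
    (5,4)@(11, 9): e=[22,-4,42] → ·
    (6,4)@(13, 9): e=[14,-8,54] → ·
    (7,4)@(15, 9): e=[6,-12,66] → ·
  covered (7 px):
    · · · · · · · · ·
    · · · · · · · · ·
    · · · · · · # · ·
    · · · · # # # # ·
    · · # # · · · · ·
    · · · · · · · · ·
T2:
  2·area = 80
  edge (14, 10)→(6, 2): d=(-8,-8) top-left  bias=+0
  edge (6, 2)→(16, 2): d=(10,0) top-left  bias=+0
  edge (16, 2)→(14, 10): d=(-2,8) right/bottom  bias=-1
    (2,0)@(5, 1): e=[0,-10,90] → ·  [on edge]
    (3,1)@(7, 3): e=[0,10,70] → #  [on edge]
    (4,1)@(9, 3): e=[16,10,54] → #
    (5,1)@(11, 3): e=[32,10,38] → #
    (6,1)@(13, 3): e=[48,10,22] → #
    (7,1)@(15, 3): e=[64,10,6] → #
    (8,1)@(17, 3): e=[80,10,-10] → ·
    (3,2)@(7, 5): e=[-16,30,66] → ·
    (4,2)@(9, 5): e=[0,30,50] → #  [on edge]
    (8,2)@(17, 5): e=[64,30,-14] → ·
    (4,3)@(9, 7): e=[-16,50,46] → ·
    (5,3)@(11, 7): e=[0,50,30] → #  [on edge]
    (6,4)@(13, 9): e=[0,70,10] → #  [on edge]
    (7,5)@(15, 11): e=[0,90,-10] → ·  [on edge]
  covered (12 px):
    · · · · · · · · ·
    · · · # # # # # ·
    · · · · # # # # ·
    · · · · · # # · ·
    · · · · · · # · ·
    · · · · · · · · ·

Final: [[1,1],[2,2],[3,2],[3,3],[4,3],[5,3],[6,3],[4,4],[5,4]]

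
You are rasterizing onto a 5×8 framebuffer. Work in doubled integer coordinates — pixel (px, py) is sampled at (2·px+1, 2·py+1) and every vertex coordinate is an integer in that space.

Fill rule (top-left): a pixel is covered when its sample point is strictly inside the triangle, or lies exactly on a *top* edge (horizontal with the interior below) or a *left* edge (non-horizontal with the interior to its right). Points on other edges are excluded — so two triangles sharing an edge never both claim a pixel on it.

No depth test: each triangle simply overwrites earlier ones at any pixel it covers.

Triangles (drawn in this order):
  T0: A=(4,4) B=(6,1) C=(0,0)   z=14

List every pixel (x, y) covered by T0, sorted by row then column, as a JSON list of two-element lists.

T0:
  2·area = 20  (B↔C swapped to make it positive)
  edge (4, 4)→(0, 0): d=(-4,-4) top-left  bias=+0
  edge (0, 0)→(6, 1): d=(6,1) right/bottom  bias=-1
  edge (6, 1)→(4, 4): d=(-2,3) right/bottom  bias=-1
    (0,0)@(1, 1): e=[0,5,15] → #  [on edge]
    (1,0)@(3, 1): e=[8,3,9] → #
    (2,0)@(5, 1): e=[16,1,3] → #
    (3,0)@(7, 1): e=[24,-1,-3] → ·
    (0,1)@(1, 3): e=[-8,17,11] → ·
    (1,1)@(3, 3): e=[0,15,5] → #  [on edge]
    (2,1)@(5, 3): e=[8,13,-1] → ·
    (1,2)@(3, 5): e=[-8,27,1] → ·
    (2,2)@(5, 5): e=[0,25,-5] → ·  [on edge]
    (3,3)@(7, 7): e=[0,35,-15] → ·  [on edge]
    (4,4)@(9, 9): e=[0,45,-25] → ·  [on edge]
  covered (4 px):
    # # # · ·
    · # · · ·
    · · · · ·
    · · · · ·
    · · · · ·
    · · · · ·
    · · · · ·
    · · · · ·

Result: [[0,0],[1,0],[2,0],[1,1]]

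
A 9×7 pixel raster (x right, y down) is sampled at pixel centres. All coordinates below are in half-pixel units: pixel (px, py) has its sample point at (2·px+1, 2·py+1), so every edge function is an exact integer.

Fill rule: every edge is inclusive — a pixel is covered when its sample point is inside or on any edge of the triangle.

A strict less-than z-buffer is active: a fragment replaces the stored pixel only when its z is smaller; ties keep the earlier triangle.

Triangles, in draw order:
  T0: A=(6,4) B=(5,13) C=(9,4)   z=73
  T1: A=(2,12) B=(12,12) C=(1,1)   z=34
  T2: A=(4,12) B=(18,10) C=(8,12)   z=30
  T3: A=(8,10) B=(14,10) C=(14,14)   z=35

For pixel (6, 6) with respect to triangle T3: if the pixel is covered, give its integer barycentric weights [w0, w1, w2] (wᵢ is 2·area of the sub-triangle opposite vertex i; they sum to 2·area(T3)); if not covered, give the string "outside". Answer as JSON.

T0:
  2·area = 27  (B↔C swapped to make it positive)
  edge (6, 4)→(9, 4): d=(3,0) inclusive
  edge (9, 4)→(5, 13): d=(-4,9) inclusive
  edge (5, 13)→(6, 4): d=(1,-9) inclusive
    (3,2)@(7, 5): e=[3,14,10] → X
    (4,2)@(9, 5): e=[3,-4,28] → .
    (3,3)@(7, 7): e=[9,6,12] → X
    (4,3)@(9, 7): e=[9,-12,30] → .
    (3,4)@(7, 9): e=[15,-2,14] → .
    (2,6)@(5, 13): e=[27,0,0] → X  [on edge]
    (3,6)@(7, 13): e=[27,-18,18] → .
  covered (3 px):
    . . . . . . . . .
    . . . . . . . . .
    . . . X . . . . .
    . . . X . . . . .
    . . . . . . . . .
    . . . . . . . . .
    . . X . . . . . .
T1:
  2·area = 110  (B↔C swapped to make it positive)
  edge (2, 12)→(1, 1): d=(-1,-11) inclusive
  edge (1, 1)→(12, 12): d=(11,11) inclusive
  edge (12, 12)→(2, 12): d=(-10,0) inclusive
    (0,0)@(1, 1): e=[0,0,110] → X  [on edge]
    (1,0)@(3, 1): e=[22,-22,110] → .
    (0,1)@(1, 3): e=[-2,22,90] → .
    (1,1)@(3, 3): e=[20,0,90] → X  [on edge]
    (2,1)@(5, 3): e=[42,-22,90] → .
    (1,2)@(3, 5): e=[18,22,70] → X
    (2,2)@(5, 5): e=[40,0,70] → X  [on edge]
    (3,2)@(7, 5): e=[62,-22,70] → .
    (1,3)@(3, 7): e=[16,44,50] → X
    (3,3)@(7, 7): e=[60,0,50] → X  [on edge]
    (4,3)@(9, 7): e=[82,-22,50] → .
    (1,4)@(3, 9): e=[14,66,30] → X
    (4,4)@(9, 9): e=[80,0,30] → X  [on edge]
    (5,5)@(11, 11): e=[100,0,10] → X  [on edge]
    (6,6)@(13, 13): e=[120,0,-10] → .  [on edge]
  covered (16 px):
    X . . . . . . . .
    . X . . . . . . .
    . X X . . . . . .
    . X X X . . . . .
    . X X X X . . . .
    . X X X X X . . .
    . . . . . . . . .
T2:
  2·area = 8
  edge (4, 12)→(18, 10): d=(14,-2) inclusive
  edge (18, 10)→(8, 12): d=(-10,2) inclusive
  edge (8, 12)→(4, 12): d=(-4,0) inclusive
    (5,5)@(11, 11): e=[0,4,4] → X  [on edge]
    (6,5)@(13, 11): e=[4,0,4] → X  [on edge]
    (7,5)@(15, 11): e=[8,-4,4] → .
    (1,6)@(3, 13): e=[12,0,-4] → .  [on edge]
    (5,6)@(11, 13): e=[28,-16,-4] → .
    (6,6)@(13, 13): e=[32,-20,-4] → .
  covered (2 px):
    . . . . . . . . .
    . . . . . . . . .
    . . . . . . . . .
    . . . . . . . . .
    . . . . . . . . .
    . . . . . X X . .
    . . . . . . . . .
T3:
  2·area = 24
  edge (8, 10)→(14, 10): d=(6,0) inclusive
  edge (14, 10)→(14, 14): d=(0,4) inclusive
  edge (14, 14)→(8, 10): d=(-6,-4) inclusive
    (5,5)@(11, 11): e=[6,12,6] → X
    (6,5)@(13, 11): e=[6,4,14] → X
    (7,5)@(15, 11): e=[6,-4,22] → .
    (5,6)@(11, 13): e=[18,12,-6] → .
    (6,6)@(13, 13): e=[18,4,2] → X
    (7,6)@(15, 13): e=[18,-4,10] → .
  covered (3 px):
    . . . . . . . . .
    . . . . . . . . .
    . . . . . . . . .
    . . . . . . . . .
    . . . . . . . . .
    . . . . . X X . .
    . . . . . . X . .

Final: [4,2,18]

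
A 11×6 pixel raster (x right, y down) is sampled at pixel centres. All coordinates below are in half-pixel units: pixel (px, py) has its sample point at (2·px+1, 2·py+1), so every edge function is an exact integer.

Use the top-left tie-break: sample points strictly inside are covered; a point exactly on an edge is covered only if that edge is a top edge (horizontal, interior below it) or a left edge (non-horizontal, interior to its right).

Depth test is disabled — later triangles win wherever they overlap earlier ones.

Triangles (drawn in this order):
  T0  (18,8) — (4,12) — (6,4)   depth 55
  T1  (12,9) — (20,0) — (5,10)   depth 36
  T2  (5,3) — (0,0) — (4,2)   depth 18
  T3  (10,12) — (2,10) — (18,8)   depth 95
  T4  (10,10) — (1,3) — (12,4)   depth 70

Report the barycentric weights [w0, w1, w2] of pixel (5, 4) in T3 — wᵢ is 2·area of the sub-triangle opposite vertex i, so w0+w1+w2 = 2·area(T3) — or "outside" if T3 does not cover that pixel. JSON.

T0:
  2·area = 104
  edge (18, 8)→(4, 12): d=(-14,4) right/bottom  bias=-1
  edge (4, 12)→(6, 4): d=(2,-8) top-left  bias=+0
  edge (6, 4)→(18, 8): d=(12,4) right/bottom  bias=-1
    (1,1)@(3, 3): e=[130,-26,0] → ·  [on edge]
    (3,2)@(7, 5): e=[86,10,8] → █
    (4,2)@(9, 5): e=[78,26,0] → ·  [on edge]
    (3,3)@(7, 7): e=[58,14,32] → █
    (4,3)@(9, 7): e=[50,30,24] → █
    (5,3)@(11, 7): e=[42,46,16] → █
    (6,3)@(13, 7): e=[34,62,8] → █
    (7,3)@(15, 7): e=[26,78,0] → ·  [on edge]
    (2,4)@(5, 9): e=[38,2,64] → █
    (7,4)@(15, 9): e=[-2,82,24] → ·
    (10,4)@(21, 9): e=[-26,130,0] → ·  [on edge]
    (2,5)@(5, 11): e=[10,6,88] → █
  covered (12 px):
    · · · · · · · · · · ·
    · · · · · · · · · · ·
    · · · █ · · · · · · ·
    · · · █ █ █ █ · · · ·
    · · █ █ █ █ █ · · · ·
    · · █ █ · · · · · · ·
T1:
  2·area = 55  (B↔C swapped to make it positive)
  edge (12, 9)→(5, 10): d=(-7,1) right/bottom  bias=-1
  edge (5, 10)→(20, 0): d=(15,-10) top-left  bias=+0
  edge (20, 0)→(12, 9): d=(-8,9) right/bottom  bias=-1
    (9,0)@(19, 1): e=[49,5,1] → █
    (10,0)@(21, 1): e=[47,25,-17] → ·
    (8,1)@(17, 3): e=[37,15,3] → █
    (9,1)@(19, 3): e=[35,35,-15] → ·
    (6,2)@(13, 5): e=[27,5,23] → █
    (7,2)@(15, 5): e=[25,25,5] → █
    (8,2)@(17, 5): e=[23,45,-13] → ·
    (5,3)@(11, 7): e=[15,15,25] → █
    (7,3)@(15, 7): e=[11,55,-11] → ·
    (3,4)@(7, 9): e=[5,5,45] → █
    (4,4)@(9, 9): e=[3,25,27] → █
    (6,4)@(13, 9): e=[-1,65,-9] → ·
  covered (9 px):
    · · · · · · · · · █ ·
    · · · · · · · · █ · ·
    · · · · · · █ █ · · ·
    · · · · · █ █ · · · ·
    · · · █ █ █ · · · · ·
    · · · · · · · · · · ·
T2:
  2·area = 2
  edge (5, 3)→(0, 0): d=(-5,-3) top-left  bias=+0
  edge (0, 0)→(4, 2): d=(4,2) right/bottom  bias=-1
  edge (4, 2)→(5, 3): d=(1,1) right/bottom  bias=-1
    (1,0)@(3, 1): e=[4,-2,0] → ·  [on edge]
    (2,1)@(5, 3): e=[0,2,0] → ·  [on edge]
    (3,2)@(7, 5): e=[-4,6,0] → ·  [on edge]
    (4,3)@(9, 7): e=[-8,10,0] → ·  [on edge]
    (5,4)@(11, 9): e=[-12,14,0] → ·  [on edge]
    (7,4)@(15, 9): e=[0,6,-4] → ·  [on edge]
    (6,5)@(13, 11): e=[-16,18,0] → ·  [on edge]
  covered (0 px):
    · · · · · · · · · · ·
    · · · · · · · · · · ·
    · · · · · · · · · · ·
    · · · · · · · · · · ·
    · · · · · · · · · · ·
    · · · · · · · · · · ·
T3:
  2·area = 48
  edge (10, 12)→(2, 10): d=(-8,-2) top-left  bias=+0
  edge (2, 10)→(18, 8): d=(16,-2) top-left  bias=+0
  edge (18, 8)→(10, 12): d=(-8,4) right/bottom  bias=-1
    (5,4)@(11, 9): e=[26,2,20] → █
    (6,4)@(13, 9): e=[30,6,12] → █
    (7,4)@(15, 9): e=[34,10,4] → █
    (8,4)@(17, 9): e=[38,14,-4] → ·
    (3,5)@(7, 11): e=[2,26,20] → █
    (4,5)@(9, 11): e=[6,30,12] → █
    (6,5)@(13, 11): e=[14,38,-4] → ·
    (7,5)@(15, 11): e=[18,42,-12] → ·
  covered (6 px):
    · · · · · · · · · · ·
    · · · · · · · · · · ·
    · · · · · · · · · · ·
    · · · · · · · · · · ·
    · · · · · █ █ █ · · ·
    · · · █ █ █ · · · · ·
T4:
  2·area = 68
  edge (10, 10)→(1, 3): d=(-9,-7) top-left  bias=+0
  edge (1, 3)→(12, 4): d=(11,1) right/bottom  bias=-1
  edge (12, 4)→(10, 10): d=(-2,6) right/bottom  bias=-1
    (6,0)@(13, 1): e=[102,-34,0] → ·  [on edge]
    (0,1)@(1, 3): e=[0,0,68] → ·  [on edge]
    (2,2)@(5, 5): e=[10,18,40] → █
    (3,2)@(7, 5): e=[24,16,28] → █
    (4,2)@(9, 5): e=[38,14,16] → █
    (5,2)@(11, 5): e=[52,12,4] → █
    (6,2)@(13, 5): e=[66,10,-8] → ·
    (2,3)@(5, 7): e=[-8,40,36] → ·
    (3,3)@(7, 7): e=[6,38,24] → █
    (5,3)@(11, 7): e=[34,34,0] → ·  [on edge]
    (3,4)@(7, 9): e=[-12,60,20] → ·
    (4,4)@(9, 9): e=[2,58,8] → █
  covered (7 px):
    · · · · · · · · · · ·
    · · · · · · · · · · ·
    · · █ █ █ █ · · · · ·
    · · · █ █ · · · · · ·
    · · · · █ · · · · · ·
    · · · · · · · · · · ·

Answer: [2,20,26]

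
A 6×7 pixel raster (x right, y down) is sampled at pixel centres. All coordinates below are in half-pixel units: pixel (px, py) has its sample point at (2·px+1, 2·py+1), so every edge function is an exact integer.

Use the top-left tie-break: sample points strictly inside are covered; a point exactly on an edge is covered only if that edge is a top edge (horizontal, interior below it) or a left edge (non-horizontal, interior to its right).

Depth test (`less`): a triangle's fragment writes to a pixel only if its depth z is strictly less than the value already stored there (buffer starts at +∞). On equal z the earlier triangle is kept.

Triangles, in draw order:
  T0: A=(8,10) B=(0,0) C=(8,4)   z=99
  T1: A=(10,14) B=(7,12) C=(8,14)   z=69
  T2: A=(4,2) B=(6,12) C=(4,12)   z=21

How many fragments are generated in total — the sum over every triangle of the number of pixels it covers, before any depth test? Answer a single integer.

T0:
  2·area = 48
  edge (8, 10)→(0, 0): d=(-8,-10) top-left  bias=+0
  edge (0, 0)→(8, 4): d=(8,4) right/bottom  bias=-1
  edge (8, 4)→(8, 10): d=(0,6) right/bottom  bias=-1
    (0,0)@(1, 1): e=[2,4,42] → #
    (1,0)@(3, 1): e=[22,-4,30] → ·
    (0,1)@(1, 3): e=[-14,20,42] → ·
    (1,1)@(3, 3): e=[6,12,30] → #
    (2,1)@(5, 3): e=[26,4,18] → #
    (3,1)@(7, 3): e=[46,-4,6] → ·
    (1,2)@(3, 5): e=[-10,28,30] → ·
    (2,2)@(5, 5): e=[10,20,18] → #
    (3,2)@(7, 5): e=[30,12,6] → #
    (4,2)@(9, 5): e=[50,4,-6] → ·
    (2,3)@(5, 7): e=[-6,36,18] → ·
    (3,3)@(7, 7): e=[14,28,6] → #
  covered (6 px):
    # · · · · ·
    · # # · · ·
    · · # # · ·
    · · · # · ·
    · · · · · ·
    · · · · · ·
    · · · · · ·
T1:
  2·area = 4  (B↔C swapped to make it positive)
  edge (10, 14)→(8, 14): d=(-2,0) right/bottom  bias=-1
  edge (8, 14)→(7, 12): d=(-1,-2) top-left  bias=+0
  edge (7, 12)→(10, 14): d=(3,2) right/bottom  bias=-1
  covered (0 px):
    · · · · · ·
    · · · · · ·
    · · · · · ·
    · · · · · ·
    · · · · · ·
    · · · · · ·
    · · · · · ·
T2:
  2·area = 20
  edge (4, 2)→(6, 12): d=(2,10) right/bottom  bias=-1
  edge (6, 12)→(4, 12): d=(-2,0) right/bottom  bias=-1
  edge (4, 12)→(4, 2): d=(0,-10) top-left  bias=+0
    (2,3)@(5, 7): e=[0,10,10] → ·  [on edge]
    (2,4)@(5, 9): e=[4,6,10] → #
    (3,4)@(7, 9): e=[-16,6,30] → ·
    (2,5)@(5, 11): e=[8,2,10] → #
    (3,5)@(7, 11): e=[-12,2,30] → ·
    (2,6)@(5, 13): e=[12,-2,10] → ·
  covered (2 px):
    · · · · · ·
    · · · · · ·
    · · · · · ·
    · · · · · ·
    · · # · · ·
    · · # · · ·
    · · · · · ·

Final: 8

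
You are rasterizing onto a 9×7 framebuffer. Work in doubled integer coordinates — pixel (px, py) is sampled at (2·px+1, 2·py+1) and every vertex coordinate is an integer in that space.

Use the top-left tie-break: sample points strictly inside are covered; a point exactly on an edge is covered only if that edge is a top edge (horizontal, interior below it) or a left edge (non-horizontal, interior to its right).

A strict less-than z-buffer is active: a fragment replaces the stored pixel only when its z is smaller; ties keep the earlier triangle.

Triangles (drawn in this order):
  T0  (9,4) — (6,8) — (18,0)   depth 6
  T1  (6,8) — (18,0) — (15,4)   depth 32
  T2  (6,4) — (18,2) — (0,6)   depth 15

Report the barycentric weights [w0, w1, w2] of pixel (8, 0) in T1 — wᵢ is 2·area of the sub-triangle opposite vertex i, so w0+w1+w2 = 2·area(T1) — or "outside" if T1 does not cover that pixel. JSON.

T0:
  2·area = 24  (B↔C swapped to make it positive)
  edge (9, 4)→(18, 0): d=(9,-4) top-left  bias=+0
  edge (18, 0)→(6, 8): d=(-12,8) right/bottom  bias=-1
  edge (6, 8)→(9, 4): d=(3,-4) top-left  bias=+0
    (6,1)@(13, 3): e=[7,4,13] → X
    (7,1)@(15, 3): e=[15,-12,21] → .
    (4,2)@(9, 5): e=[9,12,3] → X
    (5,2)@(11, 5): e=[17,-4,11] → .
    (6,2)@(13, 5): e=[25,-20,19] → .
    (3,3)@(7, 7): e=[19,4,1] → X
    (4,3)@(9, 7): e=[27,-12,9] → .
    (3,4)@(7, 9): e=[37,-20,7] → .
  covered (3 px):
    . . . . . . . . .
    . . . . . . X . .
    . . . . X . . . .
    . . . X . . . . .
    . . . . . . . . .
    . . . . . . . . .
    . . . . . . . . .
T1:
  2·area = 24
  edge (6, 8)→(18, 0): d=(12,-8) top-left  bias=+0
  edge (18, 0)→(15, 4): d=(-3,4) right/bottom  bias=-1
  edge (15, 4)→(6, 8): d=(-9,4) right/bottom  bias=-1
    (8,0)@(17, 1): e=[4,1,19] → X
    (7,1)@(15, 3): e=[12,3,9] → X
    (8,1)@(17, 3): e=[28,-5,1] → .
    (5,2)@(11, 5): e=[4,13,7] → X
    (6,2)@(13, 5): e=[20,5,-1] → .
    (7,2)@(15, 5): e=[36,-3,-9] → .
    (5,3)@(11, 7): e=[28,7,-11] → .
  covered (3 px):
    . . . . . . . . X
    . . . . . . . X .
    . . . . . X . . .
    . . . . . . . . .
    . . . . . . . . .
    . . . . . . . . .
    . . . . . . . . .
T2:
  2·area = 12
  edge (6, 4)→(18, 2): d=(12,-2) top-left  bias=+0
  edge (18, 2)→(0, 6): d=(-18,4) right/bottom  bias=-1
  edge (0, 6)→(6, 4): d=(6,-2) top-left  bias=+0
    (7,0)@(15, 1): e=[-18,30,0] → .  [on edge]
    (4,1)@(9, 3): e=[-6,18,0] → .  [on edge]
    (6,1)@(13, 3): e=[2,2,8] → X
    (7,1)@(15, 3): e=[6,-6,12] → .
    (1,2)@(3, 5): e=[6,6,0] → X  [on edge]
    (2,2)@(5, 5): e=[10,-2,4] → .
    (6,2)@(13, 5): e=[26,-34,20] → .
    (1,3)@(3, 7): e=[30,-30,12] → .
  covered (2 px):
    . . . . . . . . .
    . . . . . . X . .
    . X . . . . . . .
    . . . . . . . . .
    . . . . . . . . .
    . . . . . . . . .
    . . . . . . . . .

Final: [1,19,4]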